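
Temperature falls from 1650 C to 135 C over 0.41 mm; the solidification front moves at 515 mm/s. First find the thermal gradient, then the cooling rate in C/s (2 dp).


G = (1650-135)/0.41 = 3695.12195122 C/mm
CR = 3695.12195122 * 515 = 1902987.8 C/s


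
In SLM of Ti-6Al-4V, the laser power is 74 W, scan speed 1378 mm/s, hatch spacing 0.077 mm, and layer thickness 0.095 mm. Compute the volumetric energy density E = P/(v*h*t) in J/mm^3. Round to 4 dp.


E = 74 / (1378*0.077*0.095) = 7.3412 J/mm^3


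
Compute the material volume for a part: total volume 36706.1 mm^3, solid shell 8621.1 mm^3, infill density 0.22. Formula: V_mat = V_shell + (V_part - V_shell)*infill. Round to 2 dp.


V_infill = (36706.1 - 8621.1) * 0.22 = 6178.7
V_total = 8621.1 + 6178.7 = 14799.8 mm^3


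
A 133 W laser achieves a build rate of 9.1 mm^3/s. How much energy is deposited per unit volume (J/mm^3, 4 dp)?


SE = 133 / 9.1 = 14.6154 J/mm^3


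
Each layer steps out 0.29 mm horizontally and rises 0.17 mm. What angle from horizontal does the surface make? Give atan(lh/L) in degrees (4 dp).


angle = atan(0.17/0.29) = 30.3791 degrees


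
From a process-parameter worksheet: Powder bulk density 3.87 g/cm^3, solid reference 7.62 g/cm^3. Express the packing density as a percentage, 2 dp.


Packing = (3.87/7.62)*100 = 50.79 %


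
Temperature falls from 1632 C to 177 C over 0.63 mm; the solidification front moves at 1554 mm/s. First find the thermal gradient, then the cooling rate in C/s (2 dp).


G = (1632-177)/0.63 = 2309.52380952 C/mm
CR = 2309.52380952 * 1554 = 3589000.0 C/s


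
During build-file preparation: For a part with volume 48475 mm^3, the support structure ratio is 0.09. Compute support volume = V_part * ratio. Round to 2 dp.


V_support = 48475 * 0.09 = 4362.75 mm^3


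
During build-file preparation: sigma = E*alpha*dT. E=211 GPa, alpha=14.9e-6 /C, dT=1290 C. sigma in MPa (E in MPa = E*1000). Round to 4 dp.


sigma = 211*1000 * 14.9e-6 * 1290 = 4055.631 MPa


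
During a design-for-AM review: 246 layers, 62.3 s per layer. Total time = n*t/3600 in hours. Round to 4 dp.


t = 246 * 62.3 / 3600 = 4.2572 hrs


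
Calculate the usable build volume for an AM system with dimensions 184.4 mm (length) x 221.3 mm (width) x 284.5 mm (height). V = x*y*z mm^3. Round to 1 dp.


V = 184.4 * 221.3 * 284.5 = 11609796.3 mm^3


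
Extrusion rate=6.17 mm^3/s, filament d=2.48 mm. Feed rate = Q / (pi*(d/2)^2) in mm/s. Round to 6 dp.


A = pi*(2.48/2)^2 = 4.830513
v = 6.17 / 4.830513 = 1.277297 mm/s


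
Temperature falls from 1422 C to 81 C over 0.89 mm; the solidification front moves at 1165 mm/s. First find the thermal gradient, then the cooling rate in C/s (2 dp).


G = (1422-81)/0.89 = 1506.74157303 C/mm
CR = 1506.74157303 * 1165 = 1755353.93 C/s


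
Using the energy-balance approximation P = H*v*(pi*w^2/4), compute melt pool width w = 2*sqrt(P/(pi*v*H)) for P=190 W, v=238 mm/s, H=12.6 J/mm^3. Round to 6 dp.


w = 2*sqrt(190/(pi*238*12.6)) = 0.284026 mm


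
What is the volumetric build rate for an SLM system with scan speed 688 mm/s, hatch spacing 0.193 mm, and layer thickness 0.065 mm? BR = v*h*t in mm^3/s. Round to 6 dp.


Rate = 688 * 0.193 * 0.065 = 8.63096 mm^3/s


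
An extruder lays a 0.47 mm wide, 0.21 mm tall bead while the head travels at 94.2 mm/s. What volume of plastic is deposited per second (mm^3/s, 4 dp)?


Rate = 0.47 * 0.21 * 94.2 = 9.2975 mm^3/s


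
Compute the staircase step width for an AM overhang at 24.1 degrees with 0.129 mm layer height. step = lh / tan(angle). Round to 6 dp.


step = 0.129 / tan(24.1) = 0.288383 mm


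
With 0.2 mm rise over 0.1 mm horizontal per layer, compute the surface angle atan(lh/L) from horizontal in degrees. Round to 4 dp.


angle = atan(0.2/0.1) = 63.4349 degrees


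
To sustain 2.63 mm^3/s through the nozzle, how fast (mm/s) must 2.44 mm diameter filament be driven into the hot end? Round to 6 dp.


A = pi*(2.44/2)^2 = 4.675947
v = 2.63 / 4.675947 = 0.562453 mm/s


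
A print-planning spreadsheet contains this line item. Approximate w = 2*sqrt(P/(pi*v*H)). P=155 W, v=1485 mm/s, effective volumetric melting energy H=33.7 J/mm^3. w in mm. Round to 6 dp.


w = 2*sqrt(155/(pi*1485*33.7)) = 0.062798 mm


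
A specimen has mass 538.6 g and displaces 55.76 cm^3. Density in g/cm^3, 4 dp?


rho = 538.6 / 55.76 = 9.6593 g/cm^3


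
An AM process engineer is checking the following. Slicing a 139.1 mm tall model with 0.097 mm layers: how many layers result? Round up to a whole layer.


Layers = ceil(139.1/0.097) = 1435


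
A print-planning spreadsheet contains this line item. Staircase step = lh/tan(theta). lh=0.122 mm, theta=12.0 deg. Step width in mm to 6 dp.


step = 0.122 / tan(12.0) = 0.573965 mm


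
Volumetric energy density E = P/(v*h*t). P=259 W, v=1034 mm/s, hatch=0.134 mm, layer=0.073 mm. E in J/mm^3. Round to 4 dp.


E = 259 / (1034*0.134*0.073) = 25.6066 J/mm^3


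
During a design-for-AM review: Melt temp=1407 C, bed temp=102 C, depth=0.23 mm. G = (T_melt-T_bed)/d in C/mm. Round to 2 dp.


G = (1407-102)/0.23 = 5673.91 C/mm


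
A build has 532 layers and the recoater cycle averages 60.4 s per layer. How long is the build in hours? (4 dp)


t = 532 * 60.4 / 3600 = 8.9258 hrs


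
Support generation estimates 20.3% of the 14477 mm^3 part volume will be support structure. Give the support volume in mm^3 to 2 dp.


V_support = 14477 * 0.203 = 2938.83 mm^3


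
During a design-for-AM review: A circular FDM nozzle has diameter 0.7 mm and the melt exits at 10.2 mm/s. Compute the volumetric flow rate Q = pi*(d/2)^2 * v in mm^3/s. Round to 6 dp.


A = pi*(0.7/2)^2 = 0.3848451 mm^2
Q = 0.3848451 * 10.2 = 3.92542 mm^3/s


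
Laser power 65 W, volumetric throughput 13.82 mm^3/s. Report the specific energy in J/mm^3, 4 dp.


SE = 65 / 13.82 = 4.7033 J/mm^3


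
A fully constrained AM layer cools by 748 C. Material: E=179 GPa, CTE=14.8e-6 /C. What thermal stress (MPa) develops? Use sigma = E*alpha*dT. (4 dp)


sigma = 179*1000 * 14.8e-6 * 748 = 1981.6016 MPa


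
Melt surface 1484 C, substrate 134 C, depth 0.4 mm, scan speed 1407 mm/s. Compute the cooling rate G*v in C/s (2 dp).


G = (1484-134)/0.4 = 3375.0 C/mm
CR = 3375.0 * 1407 = 4748625.0 C/s


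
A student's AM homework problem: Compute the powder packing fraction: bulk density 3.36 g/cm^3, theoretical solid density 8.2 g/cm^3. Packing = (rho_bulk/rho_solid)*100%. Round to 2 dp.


Packing = (3.36/8.2)*100 = 40.98 %


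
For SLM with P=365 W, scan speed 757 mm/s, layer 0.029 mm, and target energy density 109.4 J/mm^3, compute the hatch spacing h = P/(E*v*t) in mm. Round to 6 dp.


h = 365 / (109.4*757*0.029) = 0.151978 mm


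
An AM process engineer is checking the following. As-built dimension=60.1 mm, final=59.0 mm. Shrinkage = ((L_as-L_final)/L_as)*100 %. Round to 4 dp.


Shrinkage = ((60.1-59.0)/60.1)*100 = 1.8303 %


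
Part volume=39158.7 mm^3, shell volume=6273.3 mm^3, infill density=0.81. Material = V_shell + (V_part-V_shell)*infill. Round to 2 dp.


V_infill = (39158.7 - 6273.3) * 0.81 = 26637.17
V_total = 6273.3 + 26637.17 = 32910.47 mm^3


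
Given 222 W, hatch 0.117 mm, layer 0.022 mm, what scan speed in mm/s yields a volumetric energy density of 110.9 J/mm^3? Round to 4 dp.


v = 222 / (110.9*0.117*0.022) = 777.7014 mm/s


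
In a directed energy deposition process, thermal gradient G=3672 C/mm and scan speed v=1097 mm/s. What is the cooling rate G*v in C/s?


CR = 3672 * 1097 = 4028184 C/s


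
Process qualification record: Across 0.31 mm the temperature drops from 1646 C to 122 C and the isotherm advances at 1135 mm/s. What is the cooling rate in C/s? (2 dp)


G = (1646-122)/0.31 = 4916.12903226 C/mm
CR = 4916.12903226 * 1135 = 5579806.45 C/s


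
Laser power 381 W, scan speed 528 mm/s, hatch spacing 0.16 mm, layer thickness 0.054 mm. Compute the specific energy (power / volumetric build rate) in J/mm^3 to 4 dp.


Build rate = 528 * 0.16 * 0.054 = 4.56192 mm^3/s
SE = 381 / 4.56192 = 83.5175 J/mm^3


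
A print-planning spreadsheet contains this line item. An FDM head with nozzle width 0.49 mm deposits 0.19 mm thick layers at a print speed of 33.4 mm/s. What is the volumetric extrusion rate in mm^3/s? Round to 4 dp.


Rate = 0.49 * 0.19 * 33.4 = 3.1095 mm^3/s


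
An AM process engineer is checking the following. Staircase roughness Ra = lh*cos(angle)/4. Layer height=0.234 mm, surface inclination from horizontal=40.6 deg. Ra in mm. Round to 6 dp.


Ra = 0.234 * cos(40.6) / 4 = 0.044417 mm


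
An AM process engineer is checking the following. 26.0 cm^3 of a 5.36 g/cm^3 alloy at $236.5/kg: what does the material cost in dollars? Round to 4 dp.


Mass = 26.0*5.36/1000 = 0.13936 kg
Cost = 0.13936 * 236.5 = 32.9586 $


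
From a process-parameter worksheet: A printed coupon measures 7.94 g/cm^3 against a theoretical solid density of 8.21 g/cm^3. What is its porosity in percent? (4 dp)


Porosity = (1-7.94/8.21)*100 = 3.2887 %


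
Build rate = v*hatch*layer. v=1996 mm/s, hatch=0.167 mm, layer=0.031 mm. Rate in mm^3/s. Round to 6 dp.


Rate = 1996 * 0.167 * 0.031 = 10.333292 mm^3/s


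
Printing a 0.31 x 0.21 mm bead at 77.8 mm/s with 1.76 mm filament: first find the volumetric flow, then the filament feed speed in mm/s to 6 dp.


Q = 0.31 * 0.21 * 77.8 = 5.06478 mm^3/s
A_fil = pi*(1.76/2)^2 = 2.43284935 mm^2
v_feed = 5.06478 / 2.43284935 = 2.081831 mm/s


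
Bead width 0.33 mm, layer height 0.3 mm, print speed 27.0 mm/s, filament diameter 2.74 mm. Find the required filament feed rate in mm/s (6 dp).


Q = 0.33 * 0.3 * 27.0 = 2.673 mm^3/s
A_fil = pi*(2.74/2)^2 = 5.89645525 mm^2
v_feed = 2.673 / 5.89645525 = 0.453323 mm/s


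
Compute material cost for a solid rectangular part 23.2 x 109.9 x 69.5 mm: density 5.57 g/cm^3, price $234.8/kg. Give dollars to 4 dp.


V = 23.2 * 109.9 * 69.5 = 177202.76 mm^3 = 177.20276 cm^3
Mass = 177.20276 * 5.57 / 1000 = 0.98701937 kg
Cost = 0.98701937 * 234.8 = 231.7521 $


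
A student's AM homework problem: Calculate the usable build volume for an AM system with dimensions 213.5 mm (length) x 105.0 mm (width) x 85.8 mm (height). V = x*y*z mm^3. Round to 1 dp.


V = 213.5 * 105.0 * 85.8 = 1923421.5 mm^3


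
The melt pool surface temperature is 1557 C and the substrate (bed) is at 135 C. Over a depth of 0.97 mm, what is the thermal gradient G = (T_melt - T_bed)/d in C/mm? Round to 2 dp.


G = (1557-135)/0.97 = 1465.98 C/mm


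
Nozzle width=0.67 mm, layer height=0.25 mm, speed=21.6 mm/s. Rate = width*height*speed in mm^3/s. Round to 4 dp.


Rate = 0.67 * 0.25 * 21.6 = 3.618 mm^3/s


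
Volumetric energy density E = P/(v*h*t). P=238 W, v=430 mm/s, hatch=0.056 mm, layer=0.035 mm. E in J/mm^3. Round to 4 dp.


E = 238 / (430*0.056*0.035) = 282.392 J/mm^3


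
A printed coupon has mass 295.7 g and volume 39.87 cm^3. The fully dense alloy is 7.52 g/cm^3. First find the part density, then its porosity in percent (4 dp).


rho_part = 295.7 / 39.87 = 7.41660396 g/cm^3
Porosity = (1 - 7.41660396/7.52)*100 = 1.3749 %


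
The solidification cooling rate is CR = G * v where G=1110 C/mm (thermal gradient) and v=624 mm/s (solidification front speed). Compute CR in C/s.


CR = 1110 * 624 = 692640 C/s


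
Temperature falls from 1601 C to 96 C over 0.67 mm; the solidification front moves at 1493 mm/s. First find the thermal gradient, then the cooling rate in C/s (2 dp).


G = (1601-96)/0.67 = 2246.26865672 C/mm
CR = 2246.26865672 * 1493 = 3353679.1 C/s


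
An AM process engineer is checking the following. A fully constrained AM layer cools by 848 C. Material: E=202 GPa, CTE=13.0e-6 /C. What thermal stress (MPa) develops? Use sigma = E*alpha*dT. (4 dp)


sigma = 202*1000 * 13.0e-6 * 848 = 2226.848 MPa


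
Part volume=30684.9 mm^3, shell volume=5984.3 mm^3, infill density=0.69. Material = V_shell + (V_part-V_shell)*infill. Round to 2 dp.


V_infill = (30684.9 - 5984.3) * 0.69 = 17043.41
V_total = 5984.3 + 17043.41 = 23027.71 mm^3


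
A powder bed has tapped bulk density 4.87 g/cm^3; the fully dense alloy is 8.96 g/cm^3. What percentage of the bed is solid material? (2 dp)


Packing = (4.87/8.96)*100 = 54.35 %


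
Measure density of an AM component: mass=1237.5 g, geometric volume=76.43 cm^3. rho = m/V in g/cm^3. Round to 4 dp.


rho = 1237.5 / 76.43 = 16.1913 g/cm^3


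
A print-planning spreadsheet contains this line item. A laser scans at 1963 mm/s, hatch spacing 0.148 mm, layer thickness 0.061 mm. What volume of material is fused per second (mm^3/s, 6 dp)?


Rate = 1963 * 0.148 * 0.061 = 17.721964 mm^3/s


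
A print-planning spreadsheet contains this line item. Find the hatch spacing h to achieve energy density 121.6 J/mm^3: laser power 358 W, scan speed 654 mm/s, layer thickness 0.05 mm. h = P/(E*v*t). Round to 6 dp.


h = 358 / (121.6*654*0.05) = 0.090033 mm


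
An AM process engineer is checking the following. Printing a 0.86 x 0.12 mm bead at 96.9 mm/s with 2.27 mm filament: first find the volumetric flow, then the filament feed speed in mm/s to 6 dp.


Q = 0.86 * 0.12 * 96.9 = 10.00008 mm^3/s
A_fil = pi*(2.27/2)^2 = 4.0470782 mm^2
v_feed = 10.00008 / 4.0470782 = 2.470938 mm/s


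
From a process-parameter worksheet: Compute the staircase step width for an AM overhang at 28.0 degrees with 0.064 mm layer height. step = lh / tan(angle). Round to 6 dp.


step = 0.064 / tan(28.0) = 0.120366 mm


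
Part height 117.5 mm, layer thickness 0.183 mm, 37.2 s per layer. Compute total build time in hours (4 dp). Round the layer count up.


Layers = ceil(117.5/0.183) = 643
t = 643 * 37.2 / 3600 = 6.6443 hrs


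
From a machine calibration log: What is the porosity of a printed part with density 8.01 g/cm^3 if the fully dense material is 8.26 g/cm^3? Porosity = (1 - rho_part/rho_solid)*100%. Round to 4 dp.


Porosity = (1-8.01/8.26)*100 = 3.0266 %


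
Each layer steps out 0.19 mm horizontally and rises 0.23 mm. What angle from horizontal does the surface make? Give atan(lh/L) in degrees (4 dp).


angle = atan(0.23/0.19) = 50.4403 degrees


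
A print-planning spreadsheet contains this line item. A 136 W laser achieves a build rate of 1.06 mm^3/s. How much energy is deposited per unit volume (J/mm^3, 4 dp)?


SE = 136 / 1.06 = 128.3019 J/mm^3


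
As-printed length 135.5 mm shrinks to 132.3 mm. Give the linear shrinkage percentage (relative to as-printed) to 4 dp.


Shrinkage = ((135.5-132.3)/135.5)*100 = 2.3616 %


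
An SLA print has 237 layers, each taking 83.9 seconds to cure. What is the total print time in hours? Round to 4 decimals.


t = 237 * 83.9 / 3600 = 5.5234 hrs


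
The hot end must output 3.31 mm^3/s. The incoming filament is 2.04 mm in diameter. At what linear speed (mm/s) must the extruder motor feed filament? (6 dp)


A = pi*(2.04/2)^2 = 3.268513
v = 3.31 / 3.268513 = 1.012693 mm/s


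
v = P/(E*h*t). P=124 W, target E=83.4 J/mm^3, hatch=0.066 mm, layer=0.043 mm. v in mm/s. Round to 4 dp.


v = 124 / (83.4*0.066*0.043) = 523.8938 mm/s


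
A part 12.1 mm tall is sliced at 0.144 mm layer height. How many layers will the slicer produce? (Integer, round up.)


Layers = ceil(12.1/0.144) = 85


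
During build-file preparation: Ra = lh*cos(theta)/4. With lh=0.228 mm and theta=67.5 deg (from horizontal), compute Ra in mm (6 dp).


Ra = 0.228 * cos(67.5) / 4 = 0.021813 mm


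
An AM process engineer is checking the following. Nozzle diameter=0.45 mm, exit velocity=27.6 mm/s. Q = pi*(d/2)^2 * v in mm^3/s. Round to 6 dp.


A = pi*(0.45/2)^2 = 0.15904313 mm^2
Q = 0.15904313 * 27.6 = 4.38959 mm^3/s


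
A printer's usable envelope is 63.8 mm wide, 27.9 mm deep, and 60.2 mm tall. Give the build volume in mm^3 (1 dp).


V = 63.8 * 27.9 * 60.2 = 107157.2 mm^3


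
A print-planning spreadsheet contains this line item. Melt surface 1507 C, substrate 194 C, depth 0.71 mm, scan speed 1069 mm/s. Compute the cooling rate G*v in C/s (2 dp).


G = (1507-194)/0.71 = 1849.29577465 C/mm
CR = 1849.29577465 * 1069 = 1976897.18 C/s


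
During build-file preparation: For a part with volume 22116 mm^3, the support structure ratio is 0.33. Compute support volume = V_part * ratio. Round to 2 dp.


V_support = 22116 * 0.33 = 7298.28 mm^3


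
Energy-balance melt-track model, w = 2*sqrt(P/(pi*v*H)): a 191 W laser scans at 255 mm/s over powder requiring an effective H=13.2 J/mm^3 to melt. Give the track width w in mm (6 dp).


w = 2*sqrt(191/(pi*255*13.2)) = 0.268791 mm


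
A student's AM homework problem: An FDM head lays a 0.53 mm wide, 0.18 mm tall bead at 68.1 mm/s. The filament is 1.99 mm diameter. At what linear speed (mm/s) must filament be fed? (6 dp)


Q = 0.53 * 0.18 * 68.1 = 6.49674 mm^3/s
A_fil = pi*(1.99/2)^2 = 3.11025527 mm^2
v_feed = 6.49674 / 3.11025527 = 2.088812 mm/s


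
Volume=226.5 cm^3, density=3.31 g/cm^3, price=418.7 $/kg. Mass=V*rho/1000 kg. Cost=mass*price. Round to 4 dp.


Mass = 226.5*3.31/1000 = 0.749715 kg
Cost = 0.749715 * 418.7 = 313.9057 $


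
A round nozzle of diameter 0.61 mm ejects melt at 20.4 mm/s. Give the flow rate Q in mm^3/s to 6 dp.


A = pi*(0.61/2)^2 = 0.29224666 mm^2
Q = 0.29224666 * 20.4 = 5.961832 mm^3/s


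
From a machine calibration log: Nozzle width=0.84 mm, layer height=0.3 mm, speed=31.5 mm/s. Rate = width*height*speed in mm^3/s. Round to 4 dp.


Rate = 0.84 * 0.3 * 31.5 = 7.938 mm^3/s


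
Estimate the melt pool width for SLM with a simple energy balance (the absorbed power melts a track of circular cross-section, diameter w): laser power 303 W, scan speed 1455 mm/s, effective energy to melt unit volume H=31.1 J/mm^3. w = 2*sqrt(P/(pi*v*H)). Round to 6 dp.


w = 2*sqrt(303/(pi*1455*31.1)) = 0.092335 mm


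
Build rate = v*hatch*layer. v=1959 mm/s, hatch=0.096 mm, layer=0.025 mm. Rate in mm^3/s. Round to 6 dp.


Rate = 1959 * 0.096 * 0.025 = 4.7016 mm^3/s


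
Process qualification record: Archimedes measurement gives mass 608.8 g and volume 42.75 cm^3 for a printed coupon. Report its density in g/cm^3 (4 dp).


rho = 608.8 / 42.75 = 14.2409 g/cm^3


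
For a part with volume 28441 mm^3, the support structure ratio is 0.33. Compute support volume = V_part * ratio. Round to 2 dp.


V_support = 28441 * 0.33 = 9385.53 mm^3


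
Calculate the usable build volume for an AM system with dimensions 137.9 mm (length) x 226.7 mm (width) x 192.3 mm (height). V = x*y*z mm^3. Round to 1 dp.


V = 137.9 * 226.7 * 192.3 = 6011669.1 mm^3


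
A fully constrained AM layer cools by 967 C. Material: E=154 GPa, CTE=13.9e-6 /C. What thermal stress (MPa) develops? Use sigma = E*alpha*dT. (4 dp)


sigma = 154*1000 * 13.9e-6 * 967 = 2069.9602 MPa


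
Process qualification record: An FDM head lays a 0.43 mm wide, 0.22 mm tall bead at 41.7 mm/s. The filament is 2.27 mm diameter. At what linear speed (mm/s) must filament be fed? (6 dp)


Q = 0.43 * 0.22 * 41.7 = 3.94482 mm^3/s
A_fil = pi*(2.27/2)^2 = 4.0470782 mm^2
v_feed = 3.94482 / 4.0470782 = 0.974733 mm/s


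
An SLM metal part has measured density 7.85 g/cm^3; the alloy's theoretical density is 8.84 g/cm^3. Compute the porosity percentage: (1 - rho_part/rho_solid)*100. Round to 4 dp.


Porosity = (1-7.85/8.84)*100 = 11.1991 %


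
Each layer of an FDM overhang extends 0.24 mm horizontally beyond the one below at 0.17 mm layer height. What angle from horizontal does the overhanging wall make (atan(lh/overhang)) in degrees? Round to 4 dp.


angle = atan(0.17/0.24) = 35.3112 degrees


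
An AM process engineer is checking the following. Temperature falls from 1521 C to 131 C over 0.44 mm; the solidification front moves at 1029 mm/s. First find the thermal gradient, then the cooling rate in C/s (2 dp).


G = (1521-131)/0.44 = 3159.09090909 C/mm
CR = 3159.09090909 * 1029 = 3250704.55 C/s


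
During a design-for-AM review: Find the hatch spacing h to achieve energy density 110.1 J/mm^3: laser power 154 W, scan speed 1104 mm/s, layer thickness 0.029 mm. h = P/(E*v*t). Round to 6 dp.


h = 154 / (110.1*1104*0.029) = 0.043688 mm


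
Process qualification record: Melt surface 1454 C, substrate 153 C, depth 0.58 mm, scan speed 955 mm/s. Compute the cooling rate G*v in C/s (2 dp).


G = (1454-153)/0.58 = 2243.10344828 C/mm
CR = 2243.10344828 * 955 = 2142163.79 C/s


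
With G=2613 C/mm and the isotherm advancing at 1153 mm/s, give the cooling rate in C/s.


CR = 2613 * 1153 = 3012789 C/s


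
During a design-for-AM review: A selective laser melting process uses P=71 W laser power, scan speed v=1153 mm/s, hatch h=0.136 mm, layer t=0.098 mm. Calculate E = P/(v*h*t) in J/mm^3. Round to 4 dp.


E = 71 / (1153*0.136*0.098) = 4.6202 J/mm^3


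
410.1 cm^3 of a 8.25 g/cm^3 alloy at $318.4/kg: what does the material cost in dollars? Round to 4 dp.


Mass = 410.1*8.25/1000 = 3.383325 kg
Cost = 3.383325 * 318.4 = 1077.2507 $


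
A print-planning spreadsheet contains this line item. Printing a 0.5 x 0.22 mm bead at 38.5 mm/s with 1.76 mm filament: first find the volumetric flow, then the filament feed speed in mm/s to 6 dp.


Q = 0.5 * 0.22 * 38.5 = 4.235 mm^3/s
A_fil = pi*(1.76/2)^2 = 2.43284935 mm^2
v_feed = 4.235 / 2.43284935 = 1.740757 mm/s


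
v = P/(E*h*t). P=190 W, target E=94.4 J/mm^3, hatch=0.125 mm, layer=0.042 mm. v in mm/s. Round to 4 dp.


v = 190 / (94.4*0.125*0.042) = 383.3737 mm/s


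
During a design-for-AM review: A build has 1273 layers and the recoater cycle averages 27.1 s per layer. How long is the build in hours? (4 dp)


t = 1273 * 27.1 / 3600 = 9.5829 hrs


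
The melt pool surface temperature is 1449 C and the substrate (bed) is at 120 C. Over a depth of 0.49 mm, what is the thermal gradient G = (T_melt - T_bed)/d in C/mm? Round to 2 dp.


G = (1449-120)/0.49 = 2712.24 C/mm


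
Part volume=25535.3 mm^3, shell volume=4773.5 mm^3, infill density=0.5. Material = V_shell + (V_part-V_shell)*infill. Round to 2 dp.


V_infill = (25535.3 - 4773.5) * 0.5 = 10380.9
V_total = 4773.5 + 10380.9 = 15154.4 mm^3


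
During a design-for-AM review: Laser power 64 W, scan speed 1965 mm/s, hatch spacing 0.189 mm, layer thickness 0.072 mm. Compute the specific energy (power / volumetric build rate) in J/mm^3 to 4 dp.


Build rate = 1965 * 0.189 * 0.072 = 26.73972 mm^3/s
SE = 64 / 26.73972 = 2.3934 J/mm^3


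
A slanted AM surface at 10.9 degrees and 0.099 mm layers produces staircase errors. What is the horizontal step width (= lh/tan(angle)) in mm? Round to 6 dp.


step = 0.099 / tan(10.9) = 0.5141 mm


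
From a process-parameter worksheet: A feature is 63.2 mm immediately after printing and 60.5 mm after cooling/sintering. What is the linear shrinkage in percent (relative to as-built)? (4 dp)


Shrinkage = ((63.2-60.5)/63.2)*100 = 4.2722 %


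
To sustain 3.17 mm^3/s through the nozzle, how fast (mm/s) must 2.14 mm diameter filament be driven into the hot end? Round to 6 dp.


A = pi*(2.14/2)^2 = 3.596809
v = 3.17 / 3.596809 = 0.881337 mm/s


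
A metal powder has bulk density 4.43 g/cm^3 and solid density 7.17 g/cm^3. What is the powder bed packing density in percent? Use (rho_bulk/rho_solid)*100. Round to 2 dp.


Packing = (4.43/7.17)*100 = 61.79 %


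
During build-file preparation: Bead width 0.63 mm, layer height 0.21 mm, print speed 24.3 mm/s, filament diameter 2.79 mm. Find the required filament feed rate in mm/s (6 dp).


Q = 0.63 * 0.21 * 24.3 = 3.21489 mm^3/s
A_fil = pi*(2.79/2)^2 = 6.11361784 mm^2
v_feed = 3.21489 / 6.11361784 = 0.525857 mm/s


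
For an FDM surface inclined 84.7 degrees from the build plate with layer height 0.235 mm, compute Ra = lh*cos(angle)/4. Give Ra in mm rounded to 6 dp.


Ra = 0.235 * cos(84.7) / 4 = 0.005427 mm


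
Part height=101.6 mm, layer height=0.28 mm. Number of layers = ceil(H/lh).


Layers = ceil(101.6/0.28) = 363


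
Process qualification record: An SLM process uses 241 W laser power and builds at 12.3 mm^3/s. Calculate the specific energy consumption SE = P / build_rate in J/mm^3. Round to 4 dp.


SE = 241 / 12.3 = 19.5935 J/mm^3


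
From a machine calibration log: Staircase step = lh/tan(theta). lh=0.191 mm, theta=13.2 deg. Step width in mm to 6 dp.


step = 0.191 / tan(13.2) = 0.814333 mm


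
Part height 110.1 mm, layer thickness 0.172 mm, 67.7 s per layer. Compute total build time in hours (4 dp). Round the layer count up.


Layers = ceil(110.1/0.172) = 641
t = 641 * 67.7 / 3600 = 12.0544 hrs


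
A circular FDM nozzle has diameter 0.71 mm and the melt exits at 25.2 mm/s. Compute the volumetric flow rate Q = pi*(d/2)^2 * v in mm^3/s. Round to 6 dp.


A = pi*(0.71/2)^2 = 0.39591921 mm^2
Q = 0.39591921 * 25.2 = 9.977164 mm^3/s


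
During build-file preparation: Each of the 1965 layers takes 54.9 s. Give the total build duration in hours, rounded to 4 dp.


t = 1965 * 54.9 / 3600 = 29.9663 hrs


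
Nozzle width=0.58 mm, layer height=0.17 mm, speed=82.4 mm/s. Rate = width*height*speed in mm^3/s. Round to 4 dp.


Rate = 0.58 * 0.17 * 82.4 = 8.1246 mm^3/s


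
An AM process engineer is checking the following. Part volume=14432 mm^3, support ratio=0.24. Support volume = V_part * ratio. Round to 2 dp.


V_support = 14432 * 0.24 = 3463.68 mm^3


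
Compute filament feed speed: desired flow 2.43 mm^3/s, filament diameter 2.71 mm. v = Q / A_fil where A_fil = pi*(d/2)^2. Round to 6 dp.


A = pi*(2.71/2)^2 = 5.768043
v = 2.43 / 5.768043 = 0.421287 mm/s


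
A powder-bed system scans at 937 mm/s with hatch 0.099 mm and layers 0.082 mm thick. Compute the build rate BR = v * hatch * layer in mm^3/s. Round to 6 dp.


Rate = 937 * 0.099 * 0.082 = 7.606566 mm^3/s


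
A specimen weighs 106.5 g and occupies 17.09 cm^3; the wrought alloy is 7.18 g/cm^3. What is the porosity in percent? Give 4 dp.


rho_part = 106.5 / 17.09 = 6.23171445 g/cm^3
Porosity = (1 - 6.23171445/7.18)*100 = 13.2073 %


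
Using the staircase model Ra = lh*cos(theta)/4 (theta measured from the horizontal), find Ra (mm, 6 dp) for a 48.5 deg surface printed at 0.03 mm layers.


Ra = 0.03 * cos(48.5) / 4 = 0.00497 mm


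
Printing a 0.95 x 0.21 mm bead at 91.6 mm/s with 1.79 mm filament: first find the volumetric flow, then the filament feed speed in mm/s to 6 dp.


Q = 0.95 * 0.21 * 91.6 = 18.2742 mm^3/s
A_fil = pi*(1.79/2)^2 = 2.51649426 mm^2
v_feed = 18.2742 / 2.51649426 = 7.261769 mm/s


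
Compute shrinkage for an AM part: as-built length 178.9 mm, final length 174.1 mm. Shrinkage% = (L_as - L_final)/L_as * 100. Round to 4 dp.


Shrinkage = ((178.9-174.1)/178.9)*100 = 2.6831 %


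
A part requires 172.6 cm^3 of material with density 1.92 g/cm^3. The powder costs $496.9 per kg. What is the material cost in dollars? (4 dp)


Mass = 172.6*1.92/1000 = 0.331392 kg
Cost = 0.331392 * 496.9 = 164.6687 $


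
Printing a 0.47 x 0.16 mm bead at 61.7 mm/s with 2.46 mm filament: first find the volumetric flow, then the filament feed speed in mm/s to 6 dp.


Q = 0.47 * 0.16 * 61.7 = 4.63984 mm^3/s
A_fil = pi*(2.46/2)^2 = 4.75291553 mm^2
v_feed = 4.63984 / 4.75291553 = 0.976209 mm/s


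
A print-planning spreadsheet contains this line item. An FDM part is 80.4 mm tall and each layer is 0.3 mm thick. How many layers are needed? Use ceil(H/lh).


Layers = ceil(80.4/0.3) = 268


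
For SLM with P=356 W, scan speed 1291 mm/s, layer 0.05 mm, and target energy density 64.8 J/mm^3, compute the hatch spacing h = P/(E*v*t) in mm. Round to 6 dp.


h = 356 / (64.8*1291*0.05) = 0.08511 mm


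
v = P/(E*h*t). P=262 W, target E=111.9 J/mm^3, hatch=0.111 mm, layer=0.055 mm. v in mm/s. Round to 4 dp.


v = 262 / (111.9*0.111*0.055) = 383.5178 mm/s


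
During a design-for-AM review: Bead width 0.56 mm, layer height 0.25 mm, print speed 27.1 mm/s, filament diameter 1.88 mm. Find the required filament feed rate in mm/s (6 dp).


Q = 0.56 * 0.25 * 27.1 = 3.794 mm^3/s
A_fil = pi*(1.88/2)^2 = 2.77591127 mm^2
v_feed = 3.794 / 2.77591127 = 1.366758 mm/s


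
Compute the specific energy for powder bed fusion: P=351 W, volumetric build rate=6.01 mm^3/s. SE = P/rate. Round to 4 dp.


SE = 351 / 6.01 = 58.4027 J/mm^3


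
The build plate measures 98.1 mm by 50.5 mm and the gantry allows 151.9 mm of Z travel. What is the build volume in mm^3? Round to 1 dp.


V = 98.1 * 50.5 * 151.9 = 752520.2 mm^3


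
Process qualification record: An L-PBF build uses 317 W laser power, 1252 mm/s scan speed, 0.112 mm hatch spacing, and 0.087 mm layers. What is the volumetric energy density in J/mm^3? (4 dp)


E = 317 / (1252*0.112*0.087) = 25.9847 J/mm^3


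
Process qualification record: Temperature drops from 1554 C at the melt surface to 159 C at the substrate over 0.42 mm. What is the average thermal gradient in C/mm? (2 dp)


G = (1554-159)/0.42 = 3321.43 C/mm


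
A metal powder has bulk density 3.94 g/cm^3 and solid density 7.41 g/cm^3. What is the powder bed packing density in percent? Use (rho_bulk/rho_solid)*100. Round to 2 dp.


Packing = (3.94/7.41)*100 = 53.17 %


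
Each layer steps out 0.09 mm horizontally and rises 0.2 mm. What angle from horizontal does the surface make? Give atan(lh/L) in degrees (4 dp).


angle = atan(0.2/0.09) = 65.7723 degrees


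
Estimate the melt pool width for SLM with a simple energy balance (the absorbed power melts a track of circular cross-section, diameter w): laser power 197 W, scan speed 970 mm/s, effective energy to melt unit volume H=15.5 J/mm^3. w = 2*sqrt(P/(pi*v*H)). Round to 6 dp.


w = 2*sqrt(197/(pi*970*15.5)) = 0.129163 mm


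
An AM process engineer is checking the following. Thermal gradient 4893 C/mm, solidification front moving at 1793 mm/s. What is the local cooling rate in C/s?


CR = 4893 * 1793 = 8773149 C/s


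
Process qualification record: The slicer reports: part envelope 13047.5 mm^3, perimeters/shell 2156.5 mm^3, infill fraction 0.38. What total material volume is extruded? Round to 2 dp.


V_infill = (13047.5 - 2156.5) * 0.38 = 4138.58
V_total = 2156.5 + 4138.58 = 6295.08 mm^3


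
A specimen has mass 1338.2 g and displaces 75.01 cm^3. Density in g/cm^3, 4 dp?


rho = 1338.2 / 75.01 = 17.8403 g/cm^3


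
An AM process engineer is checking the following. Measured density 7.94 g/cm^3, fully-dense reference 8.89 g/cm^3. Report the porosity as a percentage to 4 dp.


Porosity = (1-7.94/8.89)*100 = 10.6862 %


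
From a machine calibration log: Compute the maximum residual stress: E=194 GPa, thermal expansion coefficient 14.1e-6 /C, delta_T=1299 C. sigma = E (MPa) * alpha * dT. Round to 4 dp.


sigma = 194*1000 * 14.1e-6 * 1299 = 3553.2846 MPa


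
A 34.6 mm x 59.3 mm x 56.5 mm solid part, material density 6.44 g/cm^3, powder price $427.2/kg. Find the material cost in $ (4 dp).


V = 34.6 * 59.3 * 56.5 = 115925.57 mm^3 = 115.92557 cm^3
Mass = 115.92557 * 6.44 / 1000 = 0.74656067 kg
Cost = 0.74656067 * 427.2 = 318.9307 $


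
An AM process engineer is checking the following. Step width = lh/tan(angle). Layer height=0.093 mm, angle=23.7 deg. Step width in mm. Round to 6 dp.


step = 0.093 / tan(23.7) = 0.21186 mm


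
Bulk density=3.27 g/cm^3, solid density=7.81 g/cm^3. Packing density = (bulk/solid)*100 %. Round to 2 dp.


Packing = (3.27/7.81)*100 = 41.87 %


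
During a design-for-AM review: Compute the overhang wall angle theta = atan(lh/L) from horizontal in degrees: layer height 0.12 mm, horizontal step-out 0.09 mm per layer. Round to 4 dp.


angle = atan(0.12/0.09) = 53.1301 degrees


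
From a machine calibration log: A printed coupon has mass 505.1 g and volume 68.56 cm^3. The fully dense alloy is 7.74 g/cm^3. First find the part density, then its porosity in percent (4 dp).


rho_part = 505.1 / 68.56 = 7.36726954 g/cm^3
Porosity = (1 - 7.36726954/7.74)*100 = 4.8156 %


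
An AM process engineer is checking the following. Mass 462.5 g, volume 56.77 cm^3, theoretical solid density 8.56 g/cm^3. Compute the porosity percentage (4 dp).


rho_part = 462.5 / 56.77 = 8.14690858 g/cm^3
Porosity = (1 - 8.14690858/8.56)*100 = 4.8258 %


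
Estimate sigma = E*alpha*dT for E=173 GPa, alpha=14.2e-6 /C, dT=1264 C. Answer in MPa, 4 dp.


sigma = 173*1000 * 14.2e-6 * 1264 = 3105.1424 MPa


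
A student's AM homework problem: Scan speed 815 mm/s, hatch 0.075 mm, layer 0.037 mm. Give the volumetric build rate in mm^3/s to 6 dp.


Rate = 815 * 0.075 * 0.037 = 2.261625 mm^3/s


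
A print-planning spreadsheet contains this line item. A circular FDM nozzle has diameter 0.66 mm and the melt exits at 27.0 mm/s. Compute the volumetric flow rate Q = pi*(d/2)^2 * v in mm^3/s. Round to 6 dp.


A = pi*(0.66/2)^2 = 0.34211944 mm^2
Q = 0.34211944 * 27.0 = 9.237225 mm^3/s


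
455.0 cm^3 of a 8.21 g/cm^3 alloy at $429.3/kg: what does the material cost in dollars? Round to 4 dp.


Mass = 455.0*8.21/1000 = 3.73555 kg
Cost = 3.73555 * 429.3 = 1603.6716 $


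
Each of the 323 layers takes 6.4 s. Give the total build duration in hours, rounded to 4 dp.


t = 323 * 6.4 / 3600 = 0.5742 hrs


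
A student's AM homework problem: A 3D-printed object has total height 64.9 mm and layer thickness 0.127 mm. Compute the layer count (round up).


Layers = ceil(64.9/0.127) = 512


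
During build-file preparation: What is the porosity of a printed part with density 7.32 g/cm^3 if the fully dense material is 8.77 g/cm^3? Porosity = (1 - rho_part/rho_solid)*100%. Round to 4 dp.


Porosity = (1-7.32/8.77)*100 = 16.5336 %


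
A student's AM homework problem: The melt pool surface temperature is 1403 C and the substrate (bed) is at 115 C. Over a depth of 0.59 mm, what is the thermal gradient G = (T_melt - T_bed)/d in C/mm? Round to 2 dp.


G = (1403-115)/0.59 = 2183.05 C/mm


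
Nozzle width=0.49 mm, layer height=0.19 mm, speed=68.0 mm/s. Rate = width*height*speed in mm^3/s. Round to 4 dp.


Rate = 0.49 * 0.19 * 68.0 = 6.3308 mm^3/s


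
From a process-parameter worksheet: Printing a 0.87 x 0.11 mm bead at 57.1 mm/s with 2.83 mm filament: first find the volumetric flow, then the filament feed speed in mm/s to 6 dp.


Q = 0.87 * 0.11 * 57.1 = 5.46447 mm^3/s
A_fil = pi*(2.83/2)^2 = 6.29017535 mm^2
v_feed = 5.46447 / 6.29017535 = 0.868731 mm/s


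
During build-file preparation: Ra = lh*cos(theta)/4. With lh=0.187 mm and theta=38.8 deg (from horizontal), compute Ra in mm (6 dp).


Ra = 0.187 * cos(38.8) / 4 = 0.036434 mm


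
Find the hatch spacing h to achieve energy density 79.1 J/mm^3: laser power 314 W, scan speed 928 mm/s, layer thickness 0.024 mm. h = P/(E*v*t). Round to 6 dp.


h = 314 / (79.1*928*0.024) = 0.178235 mm


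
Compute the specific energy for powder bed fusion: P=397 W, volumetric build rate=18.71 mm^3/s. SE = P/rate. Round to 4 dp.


SE = 397 / 18.71 = 21.2186 J/mm^3


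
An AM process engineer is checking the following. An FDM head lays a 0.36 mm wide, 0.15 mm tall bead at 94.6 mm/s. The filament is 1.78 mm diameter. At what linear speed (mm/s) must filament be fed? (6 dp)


Q = 0.36 * 0.15 * 94.6 = 5.1084 mm^3/s
A_fil = pi*(1.78/2)^2 = 2.48845554 mm^2
v_feed = 5.1084 / 2.48845554 = 2.05284 mm/s


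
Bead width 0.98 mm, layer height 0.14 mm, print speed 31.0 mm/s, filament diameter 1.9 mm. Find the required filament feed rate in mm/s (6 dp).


Q = 0.98 * 0.14 * 31.0 = 4.2532 mm^3/s
A_fil = pi*(1.9/2)^2 = 2.83528737 mm^2
v_feed = 4.2532 / 2.83528737 = 1.500095 mm/s


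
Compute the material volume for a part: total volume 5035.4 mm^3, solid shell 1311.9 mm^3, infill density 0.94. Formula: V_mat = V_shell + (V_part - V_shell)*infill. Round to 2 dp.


V_infill = (5035.4 - 1311.9) * 0.94 = 3500.09
V_total = 1311.9 + 3500.09 = 4811.99 mm^3


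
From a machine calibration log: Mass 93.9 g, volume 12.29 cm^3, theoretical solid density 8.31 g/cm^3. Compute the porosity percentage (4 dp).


rho_part = 93.9 / 12.29 = 7.64035801 g/cm^3
Porosity = (1 - 7.64035801/8.31)*100 = 8.0583 %


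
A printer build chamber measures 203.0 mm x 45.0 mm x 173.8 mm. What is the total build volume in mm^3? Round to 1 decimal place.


V = 203.0 * 45.0 * 173.8 = 1587663.0 mm^3


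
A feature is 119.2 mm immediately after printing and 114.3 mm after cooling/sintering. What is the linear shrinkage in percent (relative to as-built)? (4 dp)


Shrinkage = ((119.2-114.3)/119.2)*100 = 4.1107 %


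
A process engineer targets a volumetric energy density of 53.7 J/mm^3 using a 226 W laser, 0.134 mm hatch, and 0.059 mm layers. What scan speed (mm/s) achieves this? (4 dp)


v = 226 / (53.7*0.134*0.059) = 532.3256 mm/s


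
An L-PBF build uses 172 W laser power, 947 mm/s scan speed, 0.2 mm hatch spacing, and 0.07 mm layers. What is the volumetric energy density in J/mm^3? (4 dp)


E = 172 / (947*0.2*0.07) = 12.9733 J/mm^3


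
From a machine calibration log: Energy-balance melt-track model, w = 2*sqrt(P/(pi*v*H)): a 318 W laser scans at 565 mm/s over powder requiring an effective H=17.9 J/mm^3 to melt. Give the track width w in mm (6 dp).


w = 2*sqrt(318/(pi*565*17.9)) = 0.200087 mm


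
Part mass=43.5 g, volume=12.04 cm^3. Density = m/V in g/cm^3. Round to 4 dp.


rho = 43.5 / 12.04 = 3.613 g/cm^3


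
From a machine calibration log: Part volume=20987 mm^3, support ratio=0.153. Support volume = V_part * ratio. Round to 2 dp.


V_support = 20987 * 0.153 = 3211.01 mm^3


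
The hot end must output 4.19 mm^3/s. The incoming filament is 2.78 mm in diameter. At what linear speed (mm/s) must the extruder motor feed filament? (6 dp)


A = pi*(2.78/2)^2 = 6.069871
v = 4.19 / 6.069871 = 0.690295 mm/s


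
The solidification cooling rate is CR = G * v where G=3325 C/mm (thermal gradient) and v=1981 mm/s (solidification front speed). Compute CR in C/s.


CR = 3325 * 1981 = 6586825 C/s


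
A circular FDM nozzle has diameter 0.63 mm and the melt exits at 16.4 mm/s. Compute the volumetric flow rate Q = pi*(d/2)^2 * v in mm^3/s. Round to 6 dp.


A = pi*(0.63/2)^2 = 0.31172453 mm^2
Q = 0.31172453 * 16.4 = 5.112282 mm^3/s


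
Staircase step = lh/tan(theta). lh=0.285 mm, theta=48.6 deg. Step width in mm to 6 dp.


step = 0.285 / tan(48.6) = 0.251261 mm


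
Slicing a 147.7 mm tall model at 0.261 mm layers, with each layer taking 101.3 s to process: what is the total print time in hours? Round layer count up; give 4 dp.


Layers = ceil(147.7/0.261) = 566
t = 566 * 101.3 / 3600 = 15.9266 hrs


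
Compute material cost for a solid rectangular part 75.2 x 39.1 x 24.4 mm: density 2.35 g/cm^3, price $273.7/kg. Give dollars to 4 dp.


V = 75.2 * 39.1 * 24.4 = 71743.808 mm^3 = 71.743808 cm^3
Mass = 71.743808 * 2.35 / 1000 = 0.16859795 kg
Cost = 0.16859795 * 273.7 = 46.1453 $


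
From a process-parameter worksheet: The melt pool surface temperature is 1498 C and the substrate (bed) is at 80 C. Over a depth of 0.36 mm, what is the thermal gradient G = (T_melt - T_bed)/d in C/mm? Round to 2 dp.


G = (1498-80)/0.36 = 3938.89 C/mm


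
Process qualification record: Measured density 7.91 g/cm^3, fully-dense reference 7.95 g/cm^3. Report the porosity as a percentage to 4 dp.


Porosity = (1-7.91/7.95)*100 = 0.5031 %


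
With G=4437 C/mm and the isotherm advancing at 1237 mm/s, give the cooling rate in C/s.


CR = 4437 * 1237 = 5488569 C/s


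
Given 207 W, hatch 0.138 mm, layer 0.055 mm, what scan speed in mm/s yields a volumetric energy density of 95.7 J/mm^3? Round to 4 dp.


v = 207 / (95.7*0.138*0.055) = 284.9815 mm/s
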